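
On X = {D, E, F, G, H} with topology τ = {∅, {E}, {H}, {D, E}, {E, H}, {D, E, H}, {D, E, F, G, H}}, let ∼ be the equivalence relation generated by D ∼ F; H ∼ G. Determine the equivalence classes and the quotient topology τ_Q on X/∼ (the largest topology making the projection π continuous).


X/∼ = {[D=F], [E], [G=H]}; |τ_Q| = 3.

Equivalence classes: [D=F], [E], [G=H].
Quotient map π: X → X/∼ sends D ↦ [D=F], E ↦ [E], F ↦ [D=F], G ↦ [G=H], H ↦ [G=H].
For each subset V ⊆ X/∼, compute π^{-1}(V) ⊆ X and check whether π^{-1}(V) ∈ τ. V is open in τ_Q iff π^{-1}(V) ∈ τ.
  V = {}: π^{-1}(V) = ∅ ∈ τ ✓.
  V = {[D=F]}: π^{-1}(V) = {D, F} ∉ τ ✗.
  V = {[E]}: π^{-1}(V) = {E} ∈ τ ✓.
  V = {[D=F], [E]}: π^{-1}(V) = {D, E, F} ∉ τ ✗.
  V = {[G=H]}: π^{-1}(V) = {G, H} ∉ τ ✗.
  V = {[D=F], [G=H]}: π^{-1}(V) = {D, F, G, H} ∉ τ ✗.
  V = {[E], [G=H]}: π^{-1}(V) = {E, G, H} ∉ τ ✗.
  V = {[D=F], [E], [G=H]}: π^{-1}(V) = {D, E, F, G, H} ∈ τ ✓.
Open sets in the quotient: τ_Q = {{}, {[E]}, {[D=F], [E], [G=H]}} (3 elements).


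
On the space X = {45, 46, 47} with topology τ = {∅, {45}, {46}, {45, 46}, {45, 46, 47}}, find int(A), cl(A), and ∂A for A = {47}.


int(A) = ∅, cl(A) = {47}, ∂A = {47}.

Closed sets in (X, τ) are complements of opens:
  closed(X, τ) = {∅, {47}, {45, 47}, {46, 47}, {45, 46, 47}}.
int(A) = ⋃ {U ∈ τ : U ⊆ A}. Opens contained in A: ∅.
Taking the union of these: int(A) = ∅.
cl(A) = ⋂ {C closed : A ⊆ C}. Closed sets containing A: {47}, {45, 47}, {46, 47}, {45, 46, 47}.
Intersecting these: cl(A) = {47}.
∂A = cl(A) ∖ int(A) = {47} ∖ ∅ = {47}.


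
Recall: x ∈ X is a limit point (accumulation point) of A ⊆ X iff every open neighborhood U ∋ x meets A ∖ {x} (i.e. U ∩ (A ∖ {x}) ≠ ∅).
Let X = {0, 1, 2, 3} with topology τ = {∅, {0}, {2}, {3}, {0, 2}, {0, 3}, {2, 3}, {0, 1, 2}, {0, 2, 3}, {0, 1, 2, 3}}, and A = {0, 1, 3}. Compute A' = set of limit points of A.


A' = {1}

For each x ∈ X, list the open sets U ∈ τ with x ∈ U, then check whether U ∩ (A ∖ {x}) ≠ ∅ for every such U.
  x = 0: open {0} ∋ x has {0} ∩ (A ∖ {0}) = ∅, so x is NOT a limit point.
  x = 1: opens ∋ x are {0, 1, 2}, {0, 1, 2, 3}; each meets A ∖ {1}, so x IS a limit point.
  x = 2: open {2} ∋ x has {2} ∩ (A ∖ {2}) = ∅, so x is NOT a limit point.
  x = 3: open {3} ∋ x has {3} ∩ (A ∖ {3}) = ∅, so x is NOT a limit point.
Collecting: A' = {1}.


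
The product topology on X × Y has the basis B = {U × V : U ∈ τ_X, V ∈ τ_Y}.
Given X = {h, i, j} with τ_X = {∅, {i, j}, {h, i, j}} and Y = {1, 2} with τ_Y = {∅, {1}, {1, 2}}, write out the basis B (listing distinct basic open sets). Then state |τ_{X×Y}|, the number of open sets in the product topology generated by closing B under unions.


Basis B = {∅ × ∅, {i, j} × {1}, {h, i, j} × {1}, {i, j} × {1, 2}, {h, i, j} × {1, 2}}; |τ_{X×Y}| = 6.

Enumerate products U × V with U ∈ τ_X, V ∈ τ_Y (deduplicated):
  ∅ × ∅ = {} (∅)
  {i, j} × {1} = {(i,1), (j,1)}
  {h, i, j} × {1} = {(h,1), (i,1), (j,1)}
  {i, j} × {1, 2} = {(i,1), (i,2), (j,1), (j,2)}
  {h, i, j} × {1, 2} = {(h,1), (h,2), (i,1), (i,2), (j,1), (j,2)}
These 5 distinct sets form the basis B.
Close under arbitrary unions to get τ_{X×Y}; counting gives |τ_{X×Y}| = 6.


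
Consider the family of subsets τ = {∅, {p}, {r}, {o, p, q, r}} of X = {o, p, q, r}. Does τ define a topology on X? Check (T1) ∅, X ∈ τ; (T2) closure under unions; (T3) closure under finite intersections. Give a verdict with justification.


τ is NOT a topology on X.

Axiom (T1): ∅ ∈ τ? Yes; X ∈ τ? Yes.
Axiom (T2/T3): check pairwise unions and intersections of members of τ.
Counterexample for (T2): {p} ∪ {r} = {p, r} ∉ τ. Therefore τ is NOT a topology.


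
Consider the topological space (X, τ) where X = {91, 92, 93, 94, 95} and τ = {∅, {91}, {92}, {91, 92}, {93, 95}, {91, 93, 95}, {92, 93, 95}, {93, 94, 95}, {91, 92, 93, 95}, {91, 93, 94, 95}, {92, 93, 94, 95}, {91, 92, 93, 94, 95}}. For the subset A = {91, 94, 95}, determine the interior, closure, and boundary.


int(A) = {91}, cl(A) = {91, 93, 94, 95}, ∂A = {93, 94, 95}.

Closed sets in (X, τ) are complements of opens:
  closed(X, τ) = {∅, {91}, {92}, {94}, {91, 92}, {91, 94}, {92, 94}, {91, 92, 94}, {93, 94, 95}, {91, 93, 94, 95}, {92, 93, 94, 95}, {91, 92, 93, 94, 95}}.
int(A) = ⋃ {U ∈ τ : U ⊆ A}. Opens contained in A: ∅, {91}.
Taking the union of these: int(A) = {91}.
cl(A) = ⋂ {C closed : A ⊆ C}. Closed sets containing A: {91, 93, 94, 95}, {91, 92, 93, 94, 95}.
Intersecting these: cl(A) = {91, 93, 94, 95}.
∂A = cl(A) ∖ int(A) = {91, 93, 94, 95} ∖ {91} = {93, 94, 95}.


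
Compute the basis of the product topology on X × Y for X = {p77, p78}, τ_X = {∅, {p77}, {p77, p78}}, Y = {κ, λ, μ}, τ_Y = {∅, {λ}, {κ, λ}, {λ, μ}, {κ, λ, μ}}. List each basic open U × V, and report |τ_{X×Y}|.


Basis B = {∅ × ∅, {p77} × {λ}, {p77} × {κ, λ}, {p77} × {λ, μ}, {p77, p78} × {λ}, {p77} × {κ, λ, μ}, {p77, p78} × {κ, λ}, {p77, p78} × {λ, μ}, {p77, p78} × {κ, λ, μ}}; |τ_{X×Y}| = 14.

Enumerate products U × V with U ∈ τ_X, V ∈ τ_Y (deduplicated):
  ∅ × ∅ = {} (∅)
  {p77} × {λ} = {(p77,λ)}
  {p77} × {κ, λ} = {(p77,κ), (p77,λ)}
  {p77} × {λ, μ} = {(p77,λ), (p77,μ)}
  {p77, p78} × {λ} = {(p77,λ), (p78,λ)}
  {p77} × {κ, λ, μ} = {(p77,κ), (p77,λ), (p77,μ)}
  {p77, p78} × {κ, λ} = {(p77,κ), (p77,λ), (p78,κ), (p78,λ)}
  {p77, p78} × {λ, μ} = {(p77,λ), (p77,μ), (p78,λ), (p78,μ)}
  {p77, p78} × {κ, λ, μ} = {(p77,κ), (p77,λ), (p77,μ), (p78,κ), (p78,λ), (p78,μ)}
These 9 distinct sets form the basis B.
Close under arbitrary unions to get τ_{X×Y}; counting gives |τ_{X×Y}| = 14.


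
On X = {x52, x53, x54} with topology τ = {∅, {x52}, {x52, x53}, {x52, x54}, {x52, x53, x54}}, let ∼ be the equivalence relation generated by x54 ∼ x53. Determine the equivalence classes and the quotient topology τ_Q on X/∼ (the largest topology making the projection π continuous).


X/∼ = {[x52], [x53=x54]}; |τ_Q| = 3.

Equivalence classes: [x52], [x53=x54].
Quotient map π: X → X/∼ sends x52 ↦ [x52], x53 ↦ [x53=x54], x54 ↦ [x53=x54].
For each subset V ⊆ X/∼, compute π^{-1}(V) ⊆ X and check whether π^{-1}(V) ∈ τ. V is open in τ_Q iff π^{-1}(V) ∈ τ.
  V = {}: π^{-1}(V) = ∅ ∈ τ ✓.
  V = {[x52]}: π^{-1}(V) = {x52} ∈ τ ✓.
  V = {[x53=x54]}: π^{-1}(V) = {x53, x54} ∉ τ ✗.
  V = {[x52], [x53=x54]}: π^{-1}(V) = {x52, x53, x54} ∈ τ ✓.
Open sets in the quotient: τ_Q = {{}, {[x52]}, {[x52], [x53=x54]}} (3 elements).


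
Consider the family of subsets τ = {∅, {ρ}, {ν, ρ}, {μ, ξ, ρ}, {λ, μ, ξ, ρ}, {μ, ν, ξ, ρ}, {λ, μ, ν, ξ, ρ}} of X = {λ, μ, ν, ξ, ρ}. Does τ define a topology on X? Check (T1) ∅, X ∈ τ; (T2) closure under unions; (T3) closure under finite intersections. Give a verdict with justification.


τ IS a topology on X.

Axiom (T1): ∅ ∈ τ? Yes; X ∈ τ? Yes.
Axiom (T2/T3): check pairwise unions and intersections of members of τ.
All pairwise intersections and unions checked — each lies in τ. Therefore τ satisfies (T1), (T2), (T3): it IS a topology on X.


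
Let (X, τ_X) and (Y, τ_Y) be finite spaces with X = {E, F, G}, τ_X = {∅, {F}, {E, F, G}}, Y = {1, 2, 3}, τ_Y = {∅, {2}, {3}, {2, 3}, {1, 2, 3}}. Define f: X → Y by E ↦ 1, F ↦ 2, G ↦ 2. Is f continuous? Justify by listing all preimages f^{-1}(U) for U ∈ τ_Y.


f is NOT continuous.

Compute f^{-1}(U) for each U ∈ τ_Y:
  U = ∅: f^{-1}(U) = ∅ ∈ τ_X ✓.
  U = {2}: f^{-1}(U) = {F, G} ∉ τ_X ✗.
  U = {3}: f^{-1}(U) = ∅ ∈ τ_X ✓.
  U = {2, 3}: f^{-1}(U) = {F, G} ∉ τ_X ✗.
  U = {1, 2, 3}: f^{-1}(U) = {E, F, G} ∈ τ_X ✓.
Found U = {2} with f^{-1}(U) = {F, G} not in τ_X. Therefore f is NOT continuous.


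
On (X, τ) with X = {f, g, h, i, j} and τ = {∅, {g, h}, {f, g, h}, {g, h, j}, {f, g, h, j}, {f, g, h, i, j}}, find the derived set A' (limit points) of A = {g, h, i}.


A' = {f, g, h, i, j}

For each x ∈ X, list the open sets U ∈ τ with x ∈ U, then check whether U ∩ (A ∖ {x}) ≠ ∅ for every such U.
  x = f: opens ∋ x are {f, g, h}, {f, g, h, j}, {f, g, h, i, j}; each meets A ∖ {f}, so x IS a limit point.
  x = g: opens ∋ x are {g, h}, {f, g, h}, {g, h, j}, {f, g, h, j}, {f, g, h, i, j}; each meets A ∖ {g}, so x IS a limit point.
  x = h: opens ∋ x are {g, h}, {f, g, h}, {g, h, j}, {f, g, h, j}, {f, g, h, i, j}; each meets A ∖ {h}, so x IS a limit point.
  x = i: opens ∋ x are {f, g, h, i, j}; each meets A ∖ {i}, so x IS a limit point.
  x = j: opens ∋ x are {g, h, j}, {f, g, h, j}, {f, g, h, i, j}; each meets A ∖ {j}, so x IS a limit point.
Collecting: A' = {f, g, h, i, j}.


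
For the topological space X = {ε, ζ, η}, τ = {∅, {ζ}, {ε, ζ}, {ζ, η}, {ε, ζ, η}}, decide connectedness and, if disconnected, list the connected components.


(X, τ) is connected.

Find clopen sets (U ∈ τ with X ∖ U ∈ τ):
  U = ∅, X ∖ U = {ε, ζ, η} — both open, so U is clopen.
  U = {ε, ζ, η}, X ∖ U = ∅ — both open, so U is clopen.
Only trivial clopens (∅ and X) exist, so (X, τ) is connected.
Compute connected components by grouping points that agree on all clopens:
  component: {ε, ζ, η}


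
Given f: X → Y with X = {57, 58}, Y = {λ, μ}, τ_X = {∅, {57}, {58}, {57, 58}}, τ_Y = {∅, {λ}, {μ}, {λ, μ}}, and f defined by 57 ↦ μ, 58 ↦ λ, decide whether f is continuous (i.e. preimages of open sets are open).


f IS continuous.

Compute f^{-1}(U) for each U ∈ τ_Y:
  U = ∅: f^{-1}(U) = ∅ ∈ τ_X ✓.
  U = {λ}: f^{-1}(U) = {58} ∈ τ_X ✓.
  U = {μ}: f^{-1}(U) = {57} ∈ τ_X ✓.
  U = {λ, μ}: f^{-1}(U) = {57, 58} ∈ τ_X ✓.
Every preimage lies in τ_X, so f IS continuous.


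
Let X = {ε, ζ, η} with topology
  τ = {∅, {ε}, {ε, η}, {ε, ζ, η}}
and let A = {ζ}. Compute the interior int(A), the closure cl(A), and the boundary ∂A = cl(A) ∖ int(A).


int(A) = ∅, cl(A) = {ζ}, ∂A = {ζ}.

Closed sets in (X, τ) are complements of opens:
  closed(X, τ) = {∅, {ζ}, {ζ, η}, {ε, ζ, η}}.
int(A) = ⋃ {U ∈ τ : U ⊆ A}. Opens contained in A: ∅.
Taking the union of these: int(A) = ∅.
cl(A) = ⋂ {C closed : A ⊆ C}. Closed sets containing A: {ζ}, {ζ, η}, {ε, ζ, η}.
Intersecting these: cl(A) = {ζ}.
∂A = cl(A) ∖ int(A) = {ζ} ∖ ∅ = {ζ}.


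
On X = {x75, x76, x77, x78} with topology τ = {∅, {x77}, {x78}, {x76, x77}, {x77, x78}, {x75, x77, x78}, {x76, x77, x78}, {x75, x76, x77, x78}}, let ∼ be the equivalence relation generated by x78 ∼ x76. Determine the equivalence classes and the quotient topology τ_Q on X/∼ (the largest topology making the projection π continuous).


X/∼ = {[x75], [x76=x78], [x77]}; |τ_Q| = 4.

Equivalence classes: [x75], [x76=x78], [x77].
Quotient map π: X → X/∼ sends x75 ↦ [x75], x76 ↦ [x76=x78], x77 ↦ [x77], x78 ↦ [x76=x78].
For each subset V ⊆ X/∼, compute π^{-1}(V) ⊆ X and check whether π^{-1}(V) ∈ τ. V is open in τ_Q iff π^{-1}(V) ∈ τ.
  V = {}: π^{-1}(V) = ∅ ∈ τ ✓.
  V = {[x75]}: π^{-1}(V) = {x75} ∉ τ ✗.
  V = {[x76=x78]}: π^{-1}(V) = {x76, x78} ∉ τ ✗.
  V = {[x75], [x76=x78]}: π^{-1}(V) = {x75, x76, x78} ∉ τ ✗.
  V = {[x77]}: π^{-1}(V) = {x77} ∈ τ ✓.
  V = {[x75], [x77]}: π^{-1}(V) = {x75, x77} ∉ τ ✗.
  V = {[x76=x78], [x77]}: π^{-1}(V) = {x76, x77, x78} ∈ τ ✓.
  V = {[x75], [x76=x78], [x77]}: π^{-1}(V) = {x75, x76, x77, x78} ∈ τ ✓.
Open sets in the quotient: τ_Q = {{}, {[x77]}, {[x76=x78], [x77]}, {[x75], [x76=x78], [x77]}} (4 elements).


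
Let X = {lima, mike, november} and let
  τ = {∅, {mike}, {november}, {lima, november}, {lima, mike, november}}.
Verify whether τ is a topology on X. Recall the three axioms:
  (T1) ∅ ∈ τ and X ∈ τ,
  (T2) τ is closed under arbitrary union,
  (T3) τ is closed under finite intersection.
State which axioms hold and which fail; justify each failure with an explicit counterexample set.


τ is NOT a topology on X.

Axiom (T1): ∅ ∈ τ? Yes; X ∈ τ? Yes.
Axiom (T2/T3): check pairwise unions and intersections of members of τ.
Counterexample for (T2): {mike} ∪ {november} = {mike, november} ∉ τ. Therefore τ is NOT a topology.


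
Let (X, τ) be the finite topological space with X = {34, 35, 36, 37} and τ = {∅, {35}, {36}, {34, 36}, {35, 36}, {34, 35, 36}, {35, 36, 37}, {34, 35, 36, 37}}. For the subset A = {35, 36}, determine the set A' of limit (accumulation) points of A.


A' = {34, 37}

For each x ∈ X, list the open sets U ∈ τ with x ∈ U, then check whether U ∩ (A ∖ {x}) ≠ ∅ for every such U.
  x = 34: opens ∋ x are {34, 36}, {34, 35, 36}, {34, 35, 36, 37}; each meets A ∖ {34}, so x IS a limit point.
  x = 35: open {35} ∋ x has {35} ∩ (A ∖ {35}) = ∅, so x is NOT a limit point.
  x = 36: open {36} ∋ x has {36} ∩ (A ∖ {36}) = ∅, so x is NOT a limit point.
  x = 37: opens ∋ x are {35, 36, 37}, {34, 35, 36, 37}; each meets A ∖ {37}, so x IS a limit point.
Collecting: A' = {34, 37}.


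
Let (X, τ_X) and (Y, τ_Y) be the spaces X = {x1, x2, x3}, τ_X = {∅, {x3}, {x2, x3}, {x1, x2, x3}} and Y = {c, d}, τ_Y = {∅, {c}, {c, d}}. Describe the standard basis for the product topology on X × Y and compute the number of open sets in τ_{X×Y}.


Basis B = {∅ × ∅, {x3} × {c}, {x2, x3} × {c}, {x3} × {c, d}, {x1, x2, x3} × {c}, {x2, x3} × {c, d}, {x1, x2, x3} × {c, d}}; |τ_{X×Y}| = 10.

Enumerate products U × V with U ∈ τ_X, V ∈ τ_Y (deduplicated):
  ∅ × ∅ = {} (∅)
  {x3} × {c} = {(x3,c)}
  {x2, x3} × {c} = {(x2,c), (x3,c)}
  {x3} × {c, d} = {(x3,c), (x3,d)}
  {x1, x2, x3} × {c} = {(x1,c), (x2,c), (x3,c)}
  {x2, x3} × {c, d} = {(x2,c), (x2,d), (x3,c), (x3,d)}
  {x1, x2, x3} × {c, d} = {(x1,c), (x1,d), (x2,c), (x2,d), (x3,c), (x3,d)}
These 7 distinct sets form the basis B.
Close under arbitrary unions to get τ_{X×Y}; counting gives |τ_{X×Y}| = 10.


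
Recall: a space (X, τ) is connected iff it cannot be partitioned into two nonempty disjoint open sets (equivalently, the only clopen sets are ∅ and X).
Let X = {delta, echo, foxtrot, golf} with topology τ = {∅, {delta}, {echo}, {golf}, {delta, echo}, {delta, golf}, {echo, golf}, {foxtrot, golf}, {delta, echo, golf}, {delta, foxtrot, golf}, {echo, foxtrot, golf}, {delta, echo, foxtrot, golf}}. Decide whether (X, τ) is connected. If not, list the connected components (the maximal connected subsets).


(X, τ) is disconnected; components = [{delta}, {echo}, {foxtrot, golf}].

Find clopen sets (U ∈ τ with X ∖ U ∈ τ):
  U = ∅, X ∖ U = {delta, echo, foxtrot, golf} — both open, so U is clopen.
  U = {delta}, X ∖ U = {echo, foxtrot, golf} — both open, so U is clopen.
  U = {echo}, X ∖ U = {delta, foxtrot, golf} — both open, so U is clopen.
  U = {delta, echo}, X ∖ U = {foxtrot, golf} — both open, so U is clopen.
  U = {foxtrot, golf}, X ∖ U = {delta, echo} — both open, so U is clopen.
  U = {delta, foxtrot, golf}, X ∖ U = {echo} — both open, so U is clopen.
  U = {echo, foxtrot, golf}, X ∖ U = {delta} — both open, so U is clopen.
  U = {delta, echo, foxtrot, golf}, X ∖ U = ∅ — both open, so U is clopen.
Nontrivial clopen(s) exist: e.g. {delta}. So (X, τ) is disconnected.
Compute connected components by grouping points that agree on all clopens:
  component: {delta}
  component: {echo}
  component: {foxtrot, golf}


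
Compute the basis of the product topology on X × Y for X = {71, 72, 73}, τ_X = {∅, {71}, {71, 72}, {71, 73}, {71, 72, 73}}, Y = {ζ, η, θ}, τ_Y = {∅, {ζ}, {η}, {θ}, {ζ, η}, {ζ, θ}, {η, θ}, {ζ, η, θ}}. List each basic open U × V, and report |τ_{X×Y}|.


Basis B = {∅ × ∅, {71} × {ζ}, {71} × {η}, {71} × {θ}, {71} × {ζ, η}, {71} × {ζ, θ}, {71, 72} × {ζ}, {71, 73} × {ζ}, {71} × {η, θ}, {71, 72} × {η}, {71, 73} × {η}, {71, 72} × {θ}, {71, 73} × {θ}, {71} × {ζ, η, θ}, {71, 72, 73} × {ζ}, {71, 72, 73} × {η}, {71, 72, 73} × {θ}, {71, 72} × {ζ, η}, {71, 73} × {ζ, η}, {71, 72} × {ζ, θ}, {71, 73} × {ζ, θ}, {71, 72} × {η, θ}, {71, 73} × {η, θ}, {71, 72} × {ζ, η, θ}, {71, 73} × {ζ, η, θ}, {71, 72, 73} × {ζ, η}, {71, 72, 73} × {ζ, θ}, {71, 72, 73} × {η, θ}, {71, 72, 73} × {ζ, η, θ}}; |τ_{X×Y}| = 125.

Enumerate products U × V with U ∈ τ_X, V ∈ τ_Y (deduplicated):
  ∅ × ∅ = {} (∅)
  {71} × {ζ} = {(71,ζ)}
  {71} × {η} = {(71,η)}
  {71} × {θ} = {(71,θ)}
  {71} × {ζ, η} = {(71,ζ), (71,η)}
  {71} × {ζ, θ} = {(71,ζ), (71,θ)}
  {71, 72} × {ζ} = {(71,ζ), (72,ζ)}
  {71, 73} × {ζ} = {(71,ζ), (73,ζ)}
  {71} × {η, θ} = {(71,η), (71,θ)}
  {71, 72} × {η} = {(71,η), (72,η)}
  {71, 73} × {η} = {(71,η), (73,η)}
  {71, 72} × {θ} = {(71,θ), (72,θ)}
  {71, 73} × {θ} = {(71,θ), (73,θ)}
  {71} × {ζ, η, θ} = {(71,ζ), (71,η), (71,θ)}
  {71, 72, 73} × {ζ} = {(71,ζ), (72,ζ), (73,ζ)}
  {71, 72, 73} × {η} = {(71,η), (72,η), (73,η)}
  {71, 72, 73} × {θ} = {(71,θ), (72,θ), (73,θ)}
  {71, 72} × {ζ, η} = {(71,ζ), (71,η), (72,ζ), (72,η)}
  {71, 73} × {ζ, η} = {(71,ζ), (71,η), (73,ζ), (73,η)}
  {71, 72} × {ζ, θ} = {(71,ζ), (71,θ), (72,ζ), (72,θ)}
  {71, 73} × {ζ, θ} = {(71,ζ), (71,θ), (73,ζ), (73,θ)}
  {71, 72} × {η, θ} = {(71,η), (71,θ), (72,η), (72,θ)}
  {71, 73} × {η, θ} = {(71,η), (71,θ), (73,η), (73,θ)}
  {71, 72} × {ζ, η, θ} = {(71,ζ), (71,η), (71,θ), (72,ζ), (72,η), (72,θ)}
  {71, 73} × {ζ, η, θ} = {(71,ζ), (71,η), (71,θ), (73,ζ), (73,η), (73,θ)}
  {71, 72, 73} × {ζ, η} = {(71,ζ), (71,η), (72,ζ), (72,η), (73,ζ), (73,η)}
  {71, 72, 73} × {ζ, θ} = {(71,ζ), (71,θ), (72,ζ), (72,θ), (73,ζ), (73,θ)}
  {71, 72, 73} × {η, θ} = {(71,η), (71,θ), (72,η), (72,θ), (73,η), (73,θ)}
  {71, 72, 73} × {ζ, η, θ} = {(71,ζ), (71,η), (71,θ), (72,ζ), (72,η), (72,θ), (73,ζ), (73,η), (73,θ)}
These 29 distinct sets form the basis B.
Close under arbitrary unions to get τ_{X×Y}; counting gives |τ_{X×Y}| = 125.


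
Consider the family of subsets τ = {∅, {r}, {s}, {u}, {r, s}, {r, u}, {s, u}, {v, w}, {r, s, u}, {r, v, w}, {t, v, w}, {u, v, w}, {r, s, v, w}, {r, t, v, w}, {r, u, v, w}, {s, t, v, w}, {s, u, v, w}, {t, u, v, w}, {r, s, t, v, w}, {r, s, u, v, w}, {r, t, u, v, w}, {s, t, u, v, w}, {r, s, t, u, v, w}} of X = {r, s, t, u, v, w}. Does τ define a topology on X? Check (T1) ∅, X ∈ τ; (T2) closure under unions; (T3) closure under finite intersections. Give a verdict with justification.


τ is NOT a topology on X.

Axiom (T1): ∅ ∈ τ? Yes; X ∈ τ? Yes.
Axiom (T2/T3): check pairwise unions and intersections of members of τ.
Counterexample for (T2): {s} ∪ {v, w} = {s, v, w} ∉ τ. Therefore τ is NOT a topology.


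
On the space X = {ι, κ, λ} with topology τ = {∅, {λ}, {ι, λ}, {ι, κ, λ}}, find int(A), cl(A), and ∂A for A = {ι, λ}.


int(A) = {ι, λ}, cl(A) = {ι, κ, λ}, ∂A = {κ}.

Closed sets in (X, τ) are complements of opens:
  closed(X, τ) = {∅, {κ}, {ι, κ}, {ι, κ, λ}}.
int(A) = ⋃ {U ∈ τ : U ⊆ A}. Opens contained in A: ∅, {λ}, {ι, λ}.
Taking the union of these: int(A) = {ι, λ}.
cl(A) = ⋂ {C closed : A ⊆ C}. Closed sets containing A: {ι, κ, λ}.
Intersecting these: cl(A) = {ι, κ, λ}.
∂A = cl(A) ∖ int(A) = {ι, κ, λ} ∖ {ι, λ} = {κ}.


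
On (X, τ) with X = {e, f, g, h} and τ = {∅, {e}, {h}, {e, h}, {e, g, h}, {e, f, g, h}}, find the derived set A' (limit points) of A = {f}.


A' = ∅

For each x ∈ X, list the open sets U ∈ τ with x ∈ U, then check whether U ∩ (A ∖ {x}) ≠ ∅ for every such U.
  x = e: open {e} ∋ x has {e} ∩ (A ∖ {e}) = ∅, so x is NOT a limit point.
  x = f: open {e, f, g, h} ∋ x has {e, f, g, h} ∩ (A ∖ {f}) = ∅, so x is NOT a limit point.
  x = g: open {e, g, h} ∋ x has {e, g, h} ∩ (A ∖ {g}) = ∅, so x is NOT a limit point.
  x = h: open {h} ∋ x has {h} ∩ (A ∖ {h}) = ∅, so x is NOT a limit point.
Collecting: A' = ∅.


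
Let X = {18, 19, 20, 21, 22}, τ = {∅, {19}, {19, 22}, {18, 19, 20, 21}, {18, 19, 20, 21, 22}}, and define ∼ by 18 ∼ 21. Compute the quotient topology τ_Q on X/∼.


X/∼ = {[18=21], [19], [20], [22]}; |τ_Q| = 5.

Equivalence classes: [18=21], [19], [20], [22].
Quotient map π: X → X/∼ sends 18 ↦ [18=21], 19 ↦ [19], 20 ↦ [20], 21 ↦ [18=21], 22 ↦ [22].
For each subset V ⊆ X/∼, compute π^{-1}(V) ⊆ X and check whether π^{-1}(V) ∈ τ. V is open in τ_Q iff π^{-1}(V) ∈ τ.
  V = {}: π^{-1}(V) = ∅ ∈ τ ✓.
  V = {[18=21]}: π^{-1}(V) = {18, 21} ∉ τ ✗.
  V = {[19]}: π^{-1}(V) = {19} ∈ τ ✓.
  V = {[18=21], [19]}: π^{-1}(V) = {18, 19, 21} ∉ τ ✗.
  V = {[20]}: π^{-1}(V) = {20} ∉ τ ✗.
  V = {[18=21], [20]}: π^{-1}(V) = {18, 20, 21} ∉ τ ✗.
  V = {[19], [20]}: π^{-1}(V) = {19, 20} ∉ τ ✗.
  V = {[18=21], [19], [20]}: π^{-1}(V) = {18, 19, 20, 21} ∈ τ ✓.
  V = {[22]}: π^{-1}(V) = {22} ∉ τ ✗.
  V = {[18=21], [22]}: π^{-1}(V) = {18, 21, 22} ∉ τ ✗.
  V = {[19], [22]}: π^{-1}(V) = {19, 22} ∈ τ ✓.
  V = {[18=21], [19], [22]}: π^{-1}(V) = {18, 19, 21, 22} ∉ τ ✗.
  V = {[20], [22]}: π^{-1}(V) = {20, 22} ∉ τ ✗.
  V = {[18=21], [20], [22]}: π^{-1}(V) = {18, 20, 21, 22} ∉ τ ✗.
  V = {[19], [20], [22]}: π^{-1}(V) = {19, 20, 22} ∉ τ ✗.
  V = {[18=21], [19], [20], [22]}: π^{-1}(V) = {18, 19, 20, 21, 22} ∈ τ ✓.
Open sets in the quotient: τ_Q = {{}, {[19]}, {[18=21], [19], [20]}, {[19], [22]}, {[18=21], [19], [20], [22]}} (5 elements).


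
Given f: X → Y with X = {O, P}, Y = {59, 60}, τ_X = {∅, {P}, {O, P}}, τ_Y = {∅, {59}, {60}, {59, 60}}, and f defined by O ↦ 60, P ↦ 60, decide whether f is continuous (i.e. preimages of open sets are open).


f IS continuous.

Compute f^{-1}(U) for each U ∈ τ_Y:
  U = ∅: f^{-1}(U) = ∅ ∈ τ_X ✓.
  U = {59}: f^{-1}(U) = ∅ ∈ τ_X ✓.
  U = {60}: f^{-1}(U) = {O, P} ∈ τ_X ✓.
  U = {59, 60}: f^{-1}(U) = {O, P} ∈ τ_X ✓.
Every preimage lies in τ_X, so f IS continuous.


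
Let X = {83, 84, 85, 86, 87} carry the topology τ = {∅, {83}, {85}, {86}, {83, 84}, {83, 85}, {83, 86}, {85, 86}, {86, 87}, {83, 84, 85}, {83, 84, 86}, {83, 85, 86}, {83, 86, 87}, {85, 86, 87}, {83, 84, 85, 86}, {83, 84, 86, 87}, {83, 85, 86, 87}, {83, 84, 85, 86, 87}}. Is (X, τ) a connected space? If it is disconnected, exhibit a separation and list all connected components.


(X, τ) is disconnected; components = [{85}, {83, 84}, {86, 87}].

Find clopen sets (U ∈ τ with X ∖ U ∈ τ):
  U = ∅, X ∖ U = {83, 84, 85, 86, 87} — both open, so U is clopen.
  U = {85}, X ∖ U = {83, 84, 86, 87} — both open, so U is clopen.
  U = {83, 84}, X ∖ U = {85, 86, 87} — both open, so U is clopen.
  U = {86, 87}, X ∖ U = {83, 84, 85} — both open, so U is clopen.
  U = {83, 84, 85}, X ∖ U = {86, 87} — both open, so U is clopen.
  U = {85, 86, 87}, X ∖ U = {83, 84} — both open, so U is clopen.
  U = {83, 84, 86, 87}, X ∖ U = {85} — both open, so U is clopen.
  U = {83, 84, 85, 86, 87}, X ∖ U = ∅ — both open, so U is clopen.
Nontrivial clopen(s) exist: e.g. {83, 84}. So (X, τ) is disconnected.
Compute connected components by grouping points that agree on all clopens:
  component: {85}
  component: {83, 84}
  component: {86, 87}


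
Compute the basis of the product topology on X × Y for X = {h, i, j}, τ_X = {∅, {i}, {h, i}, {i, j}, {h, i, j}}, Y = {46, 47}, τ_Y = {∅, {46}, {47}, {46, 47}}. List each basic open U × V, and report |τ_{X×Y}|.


Basis B = {∅ × ∅, {i} × {46}, {i} × {47}, {h, i} × {46}, {h, i} × {47}, {i} × {46, 47}, {i, j} × {46}, {i, j} × {47}, {h, i, j} × {46}, {h, i, j} × {47}, {h, i} × {46, 47}, {i, j} × {46, 47}, {h, i, j} × {46, 47}}; |τ_{X×Y}| = 25.

Enumerate products U × V with U ∈ τ_X, V ∈ τ_Y (deduplicated):
  ∅ × ∅ = {} (∅)
  {i} × {46} = {(i,46)}
  {i} × {47} = {(i,47)}
  {h, i} × {46} = {(h,46), (i,46)}
  {h, i} × {47} = {(h,47), (i,47)}
  {i} × {46, 47} = {(i,46), (i,47)}
  {i, j} × {46} = {(i,46), (j,46)}
  {i, j} × {47} = {(i,47), (j,47)}
  {h, i, j} × {46} = {(h,46), (i,46), (j,46)}
  {h, i, j} × {47} = {(h,47), (i,47), (j,47)}
  {h, i} × {46, 47} = {(h,46), (h,47), (i,46), (i,47)}
  {i, j} × {46, 47} = {(i,46), (i,47), (j,46), (j,47)}
  {h, i, j} × {46, 47} = {(h,46), (h,47), (i,46), (i,47), (j,46), (j,47)}
These 13 distinct sets form the basis B.
Close under arbitrary unions to get τ_{X×Y}; counting gives |τ_{X×Y}| = 25.


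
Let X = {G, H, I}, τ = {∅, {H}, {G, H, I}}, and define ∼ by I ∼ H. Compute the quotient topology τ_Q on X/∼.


X/∼ = {[G], [H=I]}; |τ_Q| = 2.

Equivalence classes: [G], [H=I].
Quotient map π: X → X/∼ sends G ↦ [G], H ↦ [H=I], I ↦ [H=I].
For each subset V ⊆ X/∼, compute π^{-1}(V) ⊆ X and check whether π^{-1}(V) ∈ τ. V is open in τ_Q iff π^{-1}(V) ∈ τ.
  V = {}: π^{-1}(V) = ∅ ∈ τ ✓.
  V = {[G]}: π^{-1}(V) = {G} ∉ τ ✗.
  V = {[H=I]}: π^{-1}(V) = {H, I} ∉ τ ✗.
  V = {[G], [H=I]}: π^{-1}(V) = {G, H, I} ∈ τ ✓.
Open sets in the quotient: τ_Q = {{}, {[G], [H=I]}} (2 elements).


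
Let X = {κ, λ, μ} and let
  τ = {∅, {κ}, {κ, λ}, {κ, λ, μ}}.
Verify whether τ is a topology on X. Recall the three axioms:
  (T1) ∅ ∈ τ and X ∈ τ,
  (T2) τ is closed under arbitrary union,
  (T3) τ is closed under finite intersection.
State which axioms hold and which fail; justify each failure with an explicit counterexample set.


τ IS a topology on X.

Axiom (T1): ∅ ∈ τ? Yes; X ∈ τ? Yes.
Axiom (T2/T3): check pairwise unions and intersections of members of τ.
All pairwise intersections and unions checked — each lies in τ. Therefore τ satisfies (T1), (T2), (T3): it IS a topology on X.


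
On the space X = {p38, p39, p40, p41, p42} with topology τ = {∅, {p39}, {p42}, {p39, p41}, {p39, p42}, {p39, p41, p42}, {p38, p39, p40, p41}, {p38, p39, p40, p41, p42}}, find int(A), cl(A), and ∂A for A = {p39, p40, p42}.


int(A) = {p39, p42}, cl(A) = {p38, p39, p40, p41, p42}, ∂A = {p38, p40, p41}.

Closed sets in (X, τ) are complements of opens:
  closed(X, τ) = {∅, {p42}, {p38, p40}, {p38, p40, p41}, {p38, p40, p42}, {p38, p39, p40, p41}, {p38, p40, p41, p42}, {p38, p39, p40, p41, p42}}.
int(A) = ⋃ {U ∈ τ : U ⊆ A}. Opens contained in A: ∅, {p39}, {p42}, {p39, p42}.
Taking the union of these: int(A) = {p39, p42}.
cl(A) = ⋂ {C closed : A ⊆ C}. Closed sets containing A: {p38, p39, p40, p41, p42}.
Intersecting these: cl(A) = {p38, p39, p40, p41, p42}.
∂A = cl(A) ∖ int(A) = {p38, p39, p40, p41, p42} ∖ {p39, p42} = {p38, p40, p41}.


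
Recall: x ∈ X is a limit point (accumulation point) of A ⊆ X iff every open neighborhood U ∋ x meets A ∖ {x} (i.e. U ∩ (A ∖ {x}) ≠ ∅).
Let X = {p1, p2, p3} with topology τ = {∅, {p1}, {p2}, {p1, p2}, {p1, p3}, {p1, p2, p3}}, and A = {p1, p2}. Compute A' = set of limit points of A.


A' = {p3}

For each x ∈ X, list the open sets U ∈ τ with x ∈ U, then check whether U ∩ (A ∖ {x}) ≠ ∅ for every such U.
  x = p1: open {p1} ∋ x has {p1} ∩ (A ∖ {p1}) = ∅, so x is NOT a limit point.
  x = p2: open {p2} ∋ x has {p2} ∩ (A ∖ {p2}) = ∅, so x is NOT a limit point.
  x = p3: opens ∋ x are {p1, p3}, {p1, p2, p3}; each meets A ∖ {p3}, so x IS a limit point.
Collecting: A' = {p3}.


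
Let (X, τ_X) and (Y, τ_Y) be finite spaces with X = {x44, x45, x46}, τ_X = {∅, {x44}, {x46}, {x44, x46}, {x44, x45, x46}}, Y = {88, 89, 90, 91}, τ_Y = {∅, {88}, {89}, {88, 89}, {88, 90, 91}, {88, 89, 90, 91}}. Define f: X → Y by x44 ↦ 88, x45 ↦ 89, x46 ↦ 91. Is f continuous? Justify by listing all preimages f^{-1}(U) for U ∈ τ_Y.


f is NOT continuous.

Compute f^{-1}(U) for each U ∈ τ_Y:
  U = ∅: f^{-1}(U) = ∅ ∈ τ_X ✓.
  U = {88}: f^{-1}(U) = {x44} ∈ τ_X ✓.
  U = {89}: f^{-1}(U) = {x45} ∉ τ_X ✗.
  U = {88, 89}: f^{-1}(U) = {x44, x45} ∉ τ_X ✗.
  U = {88, 90, 91}: f^{-1}(U) = {x44, x46} ∈ τ_X ✓.
  U = {88, 89, 90, 91}: f^{-1}(U) = {x44, x45, x46} ∈ τ_X ✓.
Found U = {89} with f^{-1}(U) = {x45} not in τ_X. Therefore f is NOT continuous.


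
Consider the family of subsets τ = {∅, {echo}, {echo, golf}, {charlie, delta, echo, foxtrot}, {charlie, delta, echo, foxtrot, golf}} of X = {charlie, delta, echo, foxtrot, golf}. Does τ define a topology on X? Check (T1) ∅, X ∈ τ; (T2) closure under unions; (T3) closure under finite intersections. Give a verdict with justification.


τ IS a topology on X.

Axiom (T1): ∅ ∈ τ? Yes; X ∈ τ? Yes.
Axiom (T2/T3): check pairwise unions and intersections of members of τ.
All pairwise intersections and unions checked — each lies in τ. Therefore τ satisfies (T1), (T2), (T3): it IS a topology on X.


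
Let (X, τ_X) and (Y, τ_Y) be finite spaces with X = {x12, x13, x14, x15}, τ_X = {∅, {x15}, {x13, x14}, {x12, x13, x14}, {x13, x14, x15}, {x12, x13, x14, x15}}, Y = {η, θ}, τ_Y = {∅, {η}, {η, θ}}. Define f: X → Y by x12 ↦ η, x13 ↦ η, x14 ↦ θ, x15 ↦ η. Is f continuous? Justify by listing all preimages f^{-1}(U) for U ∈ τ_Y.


f is NOT continuous.

Compute f^{-1}(U) for each U ∈ τ_Y:
  U = ∅: f^{-1}(U) = ∅ ∈ τ_X ✓.
  U = {η}: f^{-1}(U) = {x12, x13, x15} ∉ τ_X ✗.
  U = {η, θ}: f^{-1}(U) = {x12, x13, x14, x15} ∈ τ_X ✓.
Found U = {η} with f^{-1}(U) = {x12, x13, x15} not in τ_X. Therefore f is NOT continuous.


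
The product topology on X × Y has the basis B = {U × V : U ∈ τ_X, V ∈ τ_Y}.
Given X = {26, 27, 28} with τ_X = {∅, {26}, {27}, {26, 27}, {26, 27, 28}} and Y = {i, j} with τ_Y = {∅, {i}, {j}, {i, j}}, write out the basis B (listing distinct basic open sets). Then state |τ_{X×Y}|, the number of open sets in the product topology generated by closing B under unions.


Basis B = {∅ × ∅, {26} × {i}, {26} × {j}, {27} × {i}, {27} × {j}, {26} × {i, j}, {26, 27} × {i}, {26, 27} × {j}, {27} × {i, j}, {26, 27, 28} × {i}, {26, 27, 28} × {j}, {26, 27} × {i, j}, {26, 27, 28} × {i, j}}; |τ_{X×Y}| = 25.

Enumerate products U × V with U ∈ τ_X, V ∈ τ_Y (deduplicated):
  ∅ × ∅ = {} (∅)
  {26} × {i} = {(26,i)}
  {26} × {j} = {(26,j)}
  {27} × {i} = {(27,i)}
  {27} × {j} = {(27,j)}
  {26} × {i, j} = {(26,i), (26,j)}
  {26, 27} × {i} = {(26,i), (27,i)}
  {26, 27} × {j} = {(26,j), (27,j)}
  {27} × {i, j} = {(27,i), (27,j)}
  {26, 27, 28} × {i} = {(26,i), (27,i), (28,i)}
  {26, 27, 28} × {j} = {(26,j), (27,j), (28,j)}
  {26, 27} × {i, j} = {(26,i), (26,j), (27,i), (27,j)}
  {26, 27, 28} × {i, j} = {(26,i), (26,j), (27,i), (27,j), (28,i), (28,j)}
These 13 distinct sets form the basis B.
Close under arbitrary unions to get τ_{X×Y}; counting gives |τ_{X×Y}| = 25.


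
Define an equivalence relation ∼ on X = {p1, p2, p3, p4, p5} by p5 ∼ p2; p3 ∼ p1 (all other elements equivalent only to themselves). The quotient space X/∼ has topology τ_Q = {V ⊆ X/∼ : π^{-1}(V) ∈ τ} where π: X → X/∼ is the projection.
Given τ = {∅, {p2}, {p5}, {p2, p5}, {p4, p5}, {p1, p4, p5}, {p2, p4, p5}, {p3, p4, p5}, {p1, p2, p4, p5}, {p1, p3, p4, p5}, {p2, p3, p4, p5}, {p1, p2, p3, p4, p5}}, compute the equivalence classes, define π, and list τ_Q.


X/∼ = {[p1=p3], [p2=p5], [p4]}; |τ_Q| = 4.

Equivalence classes: [p1=p3], [p2=p5], [p4].
Quotient map π: X → X/∼ sends p1 ↦ [p1=p3], p2 ↦ [p2=p5], p3 ↦ [p1=p3], p4 ↦ [p4], p5 ↦ [p2=p5].
For each subset V ⊆ X/∼, compute π^{-1}(V) ⊆ X and check whether π^{-1}(V) ∈ τ. V is open in τ_Q iff π^{-1}(V) ∈ τ.
  V = {}: π^{-1}(V) = ∅ ∈ τ ✓.
  V = {[p1=p3]}: π^{-1}(V) = {p1, p3} ∉ τ ✗.
  V = {[p2=p5]}: π^{-1}(V) = {p2, p5} ∈ τ ✓.
  V = {[p1=p3], [p2=p5]}: π^{-1}(V) = {p1, p2, p3, p5} ∉ τ ✗.
  V = {[p4]}: π^{-1}(V) = {p4} ∉ τ ✗.
  V = {[p1=p3], [p4]}: π^{-1}(V) = {p1, p3, p4} ∉ τ ✗.
  V = {[p2=p5], [p4]}: π^{-1}(V) = {p2, p4, p5} ∈ τ ✓.
  V = {[p1=p3], [p2=p5], [p4]}: π^{-1}(V) = {p1, p2, p3, p4, p5} ∈ τ ✓.
Open sets in the quotient: τ_Q = {{}, {[p2=p5]}, {[p2=p5], [p4]}, {[p1=p3], [p2=p5], [p4]}} (4 elements).


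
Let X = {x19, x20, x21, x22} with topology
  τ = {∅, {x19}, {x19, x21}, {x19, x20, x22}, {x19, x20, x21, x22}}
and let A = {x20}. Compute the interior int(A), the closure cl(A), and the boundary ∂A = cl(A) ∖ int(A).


int(A) = ∅, cl(A) = {x20, x22}, ∂A = {x20, x22}.

Closed sets in (X, τ) are complements of opens:
  closed(X, τ) = {∅, {x21}, {x20, x22}, {x20, x21, x22}, {x19, x20, x21, x22}}.
int(A) = ⋃ {U ∈ τ : U ⊆ A}. Opens contained in A: ∅.
Taking the union of these: int(A) = ∅.
cl(A) = ⋂ {C closed : A ⊆ C}. Closed sets containing A: {x20, x22}, {x20, x21, x22}, {x19, x20, x21, x22}.
Intersecting these: cl(A) = {x20, x22}.
∂A = cl(A) ∖ int(A) = {x20, x22} ∖ ∅ = {x20, x22}.


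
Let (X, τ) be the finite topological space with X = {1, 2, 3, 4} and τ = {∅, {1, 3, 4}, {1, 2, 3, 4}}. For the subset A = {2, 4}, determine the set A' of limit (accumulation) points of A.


A' = {1, 2, 3}

For each x ∈ X, list the open sets U ∈ τ with x ∈ U, then check whether U ∩ (A ∖ {x}) ≠ ∅ for every such U.
  x = 1: opens ∋ x are {1, 3, 4}, {1, 2, 3, 4}; each meets A ∖ {1}, so x IS a limit point.
  x = 2: opens ∋ x are {1, 2, 3, 4}; each meets A ∖ {2}, so x IS a limit point.
  x = 3: opens ∋ x are {1, 3, 4}, {1, 2, 3, 4}; each meets A ∖ {3}, so x IS a limit point.
  x = 4: open {1, 3, 4} ∋ x has {1, 3, 4} ∩ (A ∖ {4}) = ∅, so x is NOT a limit point.
Collecting: A' = {1, 2, 3}.


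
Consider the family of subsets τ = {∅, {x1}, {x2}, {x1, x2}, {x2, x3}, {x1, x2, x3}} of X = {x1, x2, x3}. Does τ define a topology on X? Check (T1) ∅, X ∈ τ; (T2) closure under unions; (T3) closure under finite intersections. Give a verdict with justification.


τ IS a topology on X.

Axiom (T1): ∅ ∈ τ? Yes; X ∈ τ? Yes.
Axiom (T2/T3): check pairwise unions and intersections of members of τ.
All pairwise intersections and unions checked — each lies in τ. Therefore τ satisfies (T1), (T2), (T3): it IS a topology on X.


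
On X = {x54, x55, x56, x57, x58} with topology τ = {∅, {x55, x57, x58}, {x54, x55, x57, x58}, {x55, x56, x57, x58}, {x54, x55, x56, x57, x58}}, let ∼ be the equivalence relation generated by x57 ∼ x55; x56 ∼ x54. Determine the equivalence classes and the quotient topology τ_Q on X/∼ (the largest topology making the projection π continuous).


X/∼ = {[x54=x56], [x55=x57], [x58]}; |τ_Q| = 3.

Equivalence classes: [x54=x56], [x55=x57], [x58].
Quotient map π: X → X/∼ sends x54 ↦ [x54=x56], x55 ↦ [x55=x57], x56 ↦ [x54=x56], x57 ↦ [x55=x57], x58 ↦ [x58].
For each subset V ⊆ X/∼, compute π^{-1}(V) ⊆ X and check whether π^{-1}(V) ∈ τ. V is open in τ_Q iff π^{-1}(V) ∈ τ.
  V = {}: π^{-1}(V) = ∅ ∈ τ ✓.
  V = {[x54=x56]}: π^{-1}(V) = {x54, x56} ∉ τ ✗.
  V = {[x55=x57]}: π^{-1}(V) = {x55, x57} ∉ τ ✗.
  V = {[x54=x56], [x55=x57]}: π^{-1}(V) = {x54, x55, x56, x57} ∉ τ ✗.
  V = {[x58]}: π^{-1}(V) = {x58} ∉ τ ✗.
  V = {[x54=x56], [x58]}: π^{-1}(V) = {x54, x56, x58} ∉ τ ✗.
  V = {[x55=x57], [x58]}: π^{-1}(V) = {x55, x57, x58} ∈ τ ✓.
  V = {[x54=x56], [x55=x57], [x58]}: π^{-1}(V) = {x54, x55, x56, x57, x58} ∈ τ ✓.
Open sets in the quotient: τ_Q = {{}, {[x55=x57], [x58]}, {[x54=x56], [x55=x57], [x58]}} (3 elements).


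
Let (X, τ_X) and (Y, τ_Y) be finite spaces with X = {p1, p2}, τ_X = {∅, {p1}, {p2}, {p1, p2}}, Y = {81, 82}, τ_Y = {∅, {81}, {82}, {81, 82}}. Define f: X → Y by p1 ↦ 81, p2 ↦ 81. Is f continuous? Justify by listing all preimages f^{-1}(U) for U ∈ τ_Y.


f IS continuous.

Compute f^{-1}(U) for each U ∈ τ_Y:
  U = ∅: f^{-1}(U) = ∅ ∈ τ_X ✓.
  U = {81}: f^{-1}(U) = {p1, p2} ∈ τ_X ✓.
  U = {82}: f^{-1}(U) = ∅ ∈ τ_X ✓.
  U = {81, 82}: f^{-1}(U) = {p1, p2} ∈ τ_X ✓.
Every preimage lies in τ_X, so f IS continuous.


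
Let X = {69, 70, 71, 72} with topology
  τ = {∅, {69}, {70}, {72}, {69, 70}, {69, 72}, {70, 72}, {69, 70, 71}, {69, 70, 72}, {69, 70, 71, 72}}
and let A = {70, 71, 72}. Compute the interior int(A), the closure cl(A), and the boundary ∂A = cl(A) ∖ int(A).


int(A) = {70, 72}, cl(A) = {70, 71, 72}, ∂A = {71}.

Closed sets in (X, τ) are complements of opens:
  closed(X, τ) = {∅, {71}, {72}, {69, 71}, {70, 71}, {71, 72}, {69, 70, 71}, {69, 71, 72}, {70, 71, 72}, {69, 70, 71, 72}}.
int(A) = ⋃ {U ∈ τ : U ⊆ A}. Opens contained in A: ∅, {70}, {72}, {70, 72}.
Taking the union of these: int(A) = {70, 72}.
cl(A) = ⋂ {C closed : A ⊆ C}. Closed sets containing A: {70, 71, 72}, {69, 70, 71, 72}.
Intersecting these: cl(A) = {70, 71, 72}.
∂A = cl(A) ∖ int(A) = {70, 71, 72} ∖ {70, 72} = {71}.


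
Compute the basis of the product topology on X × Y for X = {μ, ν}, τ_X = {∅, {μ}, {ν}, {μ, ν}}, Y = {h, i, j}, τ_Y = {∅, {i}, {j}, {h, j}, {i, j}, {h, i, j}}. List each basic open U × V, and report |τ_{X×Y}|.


Basis B = {∅ × ∅, {μ} × {i}, {μ} × {j}, {ν} × {i}, {ν} × {j}, {μ} × {h, j}, {μ} × {i, j}, {μ, ν} × {i}, {μ, ν} × {j}, {ν} × {h, j}, {ν} × {i, j}, {μ} × {h, i, j}, {ν} × {h, i, j}, {μ, ν} × {h, j}, {μ, ν} × {i, j}, {μ, ν} × {h, i, j}}; |τ_{X×Y}| = 36.

Enumerate products U × V with U ∈ τ_X, V ∈ τ_Y (deduplicated):
  ∅ × ∅ = {} (∅)
  {μ} × {i} = {(μ,i)}
  {μ} × {j} = {(μ,j)}
  {ν} × {i} = {(ν,i)}
  {ν} × {j} = {(ν,j)}
  {μ} × {h, j} = {(μ,h), (μ,j)}
  {μ} × {i, j} = {(μ,i), (μ,j)}
  {μ, ν} × {i} = {(μ,i), (ν,i)}
  {μ, ν} × {j} = {(μ,j), (ν,j)}
  {ν} × {h, j} = {(ν,h), (ν,j)}
  {ν} × {i, j} = {(ν,i), (ν,j)}
  {μ} × {h, i, j} = {(μ,h), (μ,i), (μ,j)}
  {ν} × {h, i, j} = {(ν,h), (ν,i), (ν,j)}
  {μ, ν} × {h, j} = {(μ,h), (μ,j), (ν,h), (ν,j)}
  {μ, ν} × {i, j} = {(μ,i), (μ,j), (ν,i), (ν,j)}
  {μ, ν} × {h, i, j} = {(μ,h), (μ,i), (μ,j), (ν,h), (ν,i), (ν,j)}
These 16 distinct sets form the basis B.
Close under arbitrary unions to get τ_{X×Y}; counting gives |τ_{X×Y}| = 36.


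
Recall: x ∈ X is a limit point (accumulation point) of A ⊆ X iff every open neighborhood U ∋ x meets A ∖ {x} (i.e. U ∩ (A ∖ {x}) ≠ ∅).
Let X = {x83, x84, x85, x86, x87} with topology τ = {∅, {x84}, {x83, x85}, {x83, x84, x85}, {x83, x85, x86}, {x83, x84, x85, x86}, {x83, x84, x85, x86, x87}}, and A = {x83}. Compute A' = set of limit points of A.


A' = {x85, x86, x87}

For each x ∈ X, list the open sets U ∈ τ with x ∈ U, then check whether U ∩ (A ∖ {x}) ≠ ∅ for every such U.
  x = x83: open {x83, x85} ∋ x has {x83, x85} ∩ (A ∖ {x83}) = ∅, so x is NOT a limit point.
  x = x84: open {x84} ∋ x has {x84} ∩ (A ∖ {x84}) = ∅, so x is NOT a limit point.
  x = x85: opens ∋ x are {x83, x85}, {x83, x84, x85}, {x83, x85, x86}, {x83, x84, x85, x86}, {x83, x84, x85, x86, x87}; each meets A ∖ {x85}, so x IS a limit point.
  x = x86: opens ∋ x are {x83, x85, x86}, {x83, x84, x85, x86}, {x83, x84, x85, x86, x87}; each meets A ∖ {x86}, so x IS a limit point.
  x = x87: opens ∋ x are {x83, x84, x85, x86, x87}; each meets A ∖ {x87}, so x IS a limit point.
Collecting: A' = {x85, x86, x87}.


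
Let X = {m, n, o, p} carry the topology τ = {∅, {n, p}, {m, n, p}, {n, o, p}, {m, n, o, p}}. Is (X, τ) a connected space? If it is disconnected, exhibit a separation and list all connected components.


(X, τ) is connected.

Find clopen sets (U ∈ τ with X ∖ U ∈ τ):
  U = ∅, X ∖ U = {m, n, o, p} — both open, so U is clopen.
  U = {m, n, o, p}, X ∖ U = ∅ — both open, so U is clopen.
Only trivial clopens (∅ and X) exist, so (X, τ) is connected.
Compute connected components by grouping points that agree on all clopens:
  component: {m, n, o, p}
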